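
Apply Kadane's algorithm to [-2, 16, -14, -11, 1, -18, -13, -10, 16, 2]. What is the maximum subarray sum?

Using Kadane's algorithm on [-2, 16, -14, -11, 1, -18, -13, -10, 16, 2]:

Scanning through the array:
Position 1 (value 16): max_ending_here = 16, max_so_far = 16
Position 2 (value -14): max_ending_here = 2, max_so_far = 16
Position 3 (value -11): max_ending_here = -9, max_so_far = 16
Position 4 (value 1): max_ending_here = 1, max_so_far = 16
Position 5 (value -18): max_ending_here = -17, max_so_far = 16
Position 6 (value -13): max_ending_here = -13, max_so_far = 16
Position 7 (value -10): max_ending_here = -10, max_so_far = 16
Position 8 (value 16): max_ending_here = 16, max_so_far = 16
Position 9 (value 2): max_ending_here = 18, max_so_far = 18

Maximum subarray: [16, 2]
Maximum sum: 18

The maximum subarray is [16, 2] with sum 18. This subarray runs from index 8 to index 9.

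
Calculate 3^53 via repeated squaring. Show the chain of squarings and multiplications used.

Computing 3^53 by squaring (build up from 3^1; each line after the first costs one multiplication):

3^1 = 3
3^2 = (3^1)^2 = 3^2 = 9
3^3 = 3 * 3^2 = 3 * 9 = 27
3^6 = (3^3)^2 = 27^2 = 729
3^12 = (3^6)^2 = 729^2 = 531441
3^13 = 3 * 3^12 = 3 * 531441 = 1594323
3^26 = (3^13)^2 = 1594323^2 = 2541865828329
3^52 = (3^26)^2 = 2541865828329^2 = 6461081889226673298932241
3^53 = 3 * 3^52 = 3 * 6461081889226673298932241 = 19383245667680019896796723

Result: 19383245667680019896796723
Multiplications needed: 8 (8 lines after 3^1)

3^53 = 19383245667680019896796723. Using exponentiation by squaring, this requires 8 multiplications. The key idea: if the exponent is even, square the half-power; if odd, multiply by the base once.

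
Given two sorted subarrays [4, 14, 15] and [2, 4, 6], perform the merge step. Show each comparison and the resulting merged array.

Merging process:

Compare 4 vs 2: take 2 from right. Merged: [2]
Compare 4 vs 4: take 4 from left. Merged: [2, 4]
Compare 14 vs 4: take 4 from right. Merged: [2, 4, 4]
Compare 14 vs 6: take 6 from right. Merged: [2, 4, 4, 6]
Append remaining from left: [14, 15]. Merged: [2, 4, 4, 6, 14, 15]

Final merged array: [2, 4, 4, 6, 14, 15]
Total comparisons: 4

The merged array is [2, 4, 4, 6, 14, 15], requiring 4 comparisons. The merge step runs in O(n) time where n is the total number of elements.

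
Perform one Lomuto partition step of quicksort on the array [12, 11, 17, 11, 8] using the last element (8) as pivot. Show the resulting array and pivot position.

Lomuto partition with pivot = 8:

Initial array: [12, 11, 17, 11, 8]

arr[0]=12 > 8: no swap
arr[1]=11 > 8: no swap
arr[2]=17 > 8: no swap
arr[3]=11 > 8: no swap

Place pivot at position 0: [8, 11, 17, 11, 12]
Pivot position: 0

After partitioning with pivot 8, the array becomes [8, 11, 17, 11, 12]. The pivot is placed at index 0. All elements to the left of the pivot are <= 8, and all elements to the right are > 8.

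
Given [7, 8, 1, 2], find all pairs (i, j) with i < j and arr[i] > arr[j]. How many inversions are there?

Finding inversions in [7, 8, 1, 2]:

(0, 2): arr[0]=7 > arr[2]=1
(0, 3): arr[0]=7 > arr[3]=2
(1, 2): arr[1]=8 > arr[2]=1
(1, 3): arr[1]=8 > arr[3]=2

Total inversions: 4

The array has 4 inversion(s): (0,2), (0,3), (1,2), (1,3). Each pair (i,j) satisfies i < j and arr[i] > arr[j].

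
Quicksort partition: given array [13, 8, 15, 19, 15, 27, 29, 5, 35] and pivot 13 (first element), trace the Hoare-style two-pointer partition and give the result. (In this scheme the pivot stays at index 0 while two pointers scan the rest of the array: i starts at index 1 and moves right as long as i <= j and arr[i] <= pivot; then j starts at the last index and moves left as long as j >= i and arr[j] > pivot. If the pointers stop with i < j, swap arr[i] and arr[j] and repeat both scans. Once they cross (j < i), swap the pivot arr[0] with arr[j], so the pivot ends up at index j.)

Hoare-style two-pointer partition with pivot = 13:

Initial array: [13, 8, 15, 19, 15, 27, 29, 5, 35]

Pointers start at i = 1, j = 8.
i stops at index 2 (arr[2]=15 > 13), j stops at index 7 (arr[7]=5 <= 13): swap arr[2] and arr[7], array becomes [13, 8, 5, 19, 15, 27, 29, 15, 35]
i ends at 3, j ends at 2: the pointers have crossed (j < i), so scanning stops.

Swap pivot arr[0] with arr[2] to place pivot at position 2: [5, 8, 13, 19, 15, 27, 29, 15, 35]
Pivot position: 2

After partitioning with pivot 13, the array becomes [5, 8, 13, 19, 15, 27, 29, 15, 35]. The pivot is placed at index 2. All elements to the left of the pivot are <= 13, and all elements to the right are > 13.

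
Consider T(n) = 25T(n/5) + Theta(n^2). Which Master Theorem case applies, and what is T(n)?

Master Theorem for T(n) = 25T(n/5) + O(n^2):

a = 25, b = 5, c = 2
log_b(a) = log_5(25) = 2.0000

Case 2: c = 2 = log_5(25) = 2.0000
T(n) = O(n^2 log n) = O(n^2 log n)

For T(n) = 25T(n/5) + O(n^2): log_5(25) = 2.0000. This is Case 2 of the Master Theorem (c = log_b(a), equal work at all levels), giving O(n^2 log n).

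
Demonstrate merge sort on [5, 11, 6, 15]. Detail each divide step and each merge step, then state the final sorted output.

Merge sort trace:

Split: [5, 11, 6, 15] -> [5, 11] and [6, 15]
  Split: [5, 11] -> [5] and [11]
  Merge: [5] + [11] -> [5, 11]
  Split: [6, 15] -> [6] and [15]
  Merge: [6] + [15] -> [6, 15]
Merge: [5, 11] + [6, 15] -> [5, 6, 11, 15]

Final sorted array: [5, 6, 11, 15]

The merge sort proceeds by recursively splitting the array and merging sorted halves.
After all merges, the sorted array is [5, 6, 11, 15].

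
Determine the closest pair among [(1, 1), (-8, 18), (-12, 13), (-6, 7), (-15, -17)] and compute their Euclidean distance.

Computing all pairwise distances among 5 points:

d((1, 1), (-8, 18)) = 19.2354
d((1, 1), (-12, 13)) = 17.6918
d((1, 1), (-6, 7)) = 9.2195
d((1, 1), (-15, -17)) = 24.0832
d((-8, 18), (-12, 13)) = 6.4031 <-- minimum
d((-8, 18), (-6, 7)) = 11.1803
d((-8, 18), (-15, -17)) = 35.6931
d((-12, 13), (-6, 7)) = 8.4853
d((-12, 13), (-15, -17)) = 30.1496
d((-6, 7), (-15, -17)) = 25.632

Closest pair: (-8, 18) and (-12, 13) with distance 6.4031

The closest pair is (-8, 18) and (-12, 13) with Euclidean distance 6.4031. For 5 points, brute-force pairwise comparison is shown above. For large n, the divide-and-conquer algorithm (sort by x, recurse on halves, check the dividing strip) achieves O(n log n).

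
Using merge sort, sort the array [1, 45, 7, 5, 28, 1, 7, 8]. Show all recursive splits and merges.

Merge sort trace:

Split: [1, 45, 7, 5, 28, 1, 7, 8] -> [1, 45, 7, 5] and [28, 1, 7, 8]
  Split: [1, 45, 7, 5] -> [1, 45] and [7, 5]
    Split: [1, 45] -> [1] and [45]
    Merge: [1] + [45] -> [1, 45]
    Split: [7, 5] -> [7] and [5]
    Merge: [7] + [5] -> [5, 7]
  Merge: [1, 45] + [5, 7] -> [1, 5, 7, 45]
  Split: [28, 1, 7, 8] -> [28, 1] and [7, 8]
    Split: [28, 1] -> [28] and [1]
    Merge: [28] + [1] -> [1, 28]
    Split: [7, 8] -> [7] and [8]
    Merge: [7] + [8] -> [7, 8]
  Merge: [1, 28] + [7, 8] -> [1, 7, 8, 28]
Merge: [1, 5, 7, 45] + [1, 7, 8, 28] -> [1, 1, 5, 7, 7, 8, 28, 45]

Final sorted array: [1, 1, 5, 7, 7, 8, 28, 45]

The merge sort proceeds by recursively splitting the array and merging sorted halves.
After all merges, the sorted array is [1, 1, 5, 7, 7, 8, 28, 45].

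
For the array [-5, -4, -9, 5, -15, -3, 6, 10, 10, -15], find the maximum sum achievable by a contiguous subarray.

Using Kadane's algorithm on [-5, -4, -9, 5, -15, -3, 6, 10, 10, -15]:

Scanning through the array:
Position 1 (value -4): max_ending_here = -4, max_so_far = -4
Position 2 (value -9): max_ending_here = -9, max_so_far = -4
Position 3 (value 5): max_ending_here = 5, max_so_far = 5
Position 4 (value -15): max_ending_here = -10, max_so_far = 5
Position 5 (value -3): max_ending_here = -3, max_so_far = 5
Position 6 (value 6): max_ending_here = 6, max_so_far = 6
Position 7 (value 10): max_ending_here = 16, max_so_far = 16
Position 8 (value 10): max_ending_here = 26, max_so_far = 26
Position 9 (value -15): max_ending_here = 11, max_so_far = 26

Maximum subarray: [6, 10, 10]
Maximum sum: 26

The maximum subarray is [6, 10, 10] with sum 26. This subarray runs from index 6 to index 8.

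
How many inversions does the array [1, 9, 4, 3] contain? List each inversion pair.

Finding inversions in [1, 9, 4, 3]:

(1, 2): arr[1]=9 > arr[2]=4
(1, 3): arr[1]=9 > arr[3]=3
(2, 3): arr[2]=4 > arr[3]=3

Total inversions: 3

The array has 3 inversion(s): (1,2), (1,3), (2,3). Each pair (i,j) satisfies i < j and arr[i] > arr[j].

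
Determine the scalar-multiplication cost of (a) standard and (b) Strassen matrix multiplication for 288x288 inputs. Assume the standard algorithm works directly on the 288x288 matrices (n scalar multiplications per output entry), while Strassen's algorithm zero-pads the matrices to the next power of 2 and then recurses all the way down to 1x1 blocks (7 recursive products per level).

Matrix multiplication for 288x288 matrices:

Strassen's algorithm requires power-of-2 dimensions. Pad 288x288 to 512x512 (next power of 2).

Standard algorithm: 288^3 = 23887872 multiplications
Strassen's algorithm: 7^(log2(512)) = 7^9 = 40353607 multiplications
Difference: 23887872 - 40353607 = -16465735 (Strassen uses MORE here due to padding overhead — for small or just-over-power-of-2 n, padding can outweigh the per-level savings)

Standard: 23887872 multiplications (288^3). Strassen: 40353607 multiplications (7^9, after padding to 512x512). Strassen reduces 8 recursive multiplications to 7 at each level.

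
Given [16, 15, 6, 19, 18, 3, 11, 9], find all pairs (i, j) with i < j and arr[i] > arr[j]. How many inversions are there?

Finding inversions in [16, 15, 6, 19, 18, 3, 11, 9]:

(0, 1): arr[0]=16 > arr[1]=15
(0, 2): arr[0]=16 > arr[2]=6
(0, 5): arr[0]=16 > arr[5]=3
(0, 6): arr[0]=16 > arr[6]=11
(0, 7): arr[0]=16 > arr[7]=9
(1, 2): arr[1]=15 > arr[2]=6
(1, 5): arr[1]=15 > arr[5]=3
(1, 6): arr[1]=15 > arr[6]=11
(1, 7): arr[1]=15 > arr[7]=9
(2, 5): arr[2]=6 > arr[5]=3
(3, 4): arr[3]=19 > arr[4]=18
(3, 5): arr[3]=19 > arr[5]=3
(3, 6): arr[3]=19 > arr[6]=11
(3, 7): arr[3]=19 > arr[7]=9
(4, 5): arr[4]=18 > arr[5]=3
(4, 6): arr[4]=18 > arr[6]=11
(4, 7): arr[4]=18 > arr[7]=9
(6, 7): arr[6]=11 > arr[7]=9

Total inversions: 18

The array has 18 inversion(s): (0,1), (0,2), (0,5), (0,6), (0,7), (1,2), (1,5), (1,6), (1,7), (2,5), (3,4), (3,5), (3,6), (3,7), (4,5), (4,6), (4,7), (6,7). Each pair (i,j) satisfies i < j and arr[i] > arr[j].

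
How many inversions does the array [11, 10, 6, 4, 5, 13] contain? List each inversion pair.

Finding inversions in [11, 10, 6, 4, 5, 13]:

(0, 1): arr[0]=11 > arr[1]=10
(0, 2): arr[0]=11 > arr[2]=6
(0, 3): arr[0]=11 > arr[3]=4
(0, 4): arr[0]=11 > arr[4]=5
(1, 2): arr[1]=10 > arr[2]=6
(1, 3): arr[1]=10 > arr[3]=4
(1, 4): arr[1]=10 > arr[4]=5
(2, 3): arr[2]=6 > arr[3]=4
(2, 4): arr[2]=6 > arr[4]=5

Total inversions: 9

The array has 9 inversion(s): (0,1), (0,2), (0,3), (0,4), (1,2), (1,3), (1,4), (2,3), (2,4). Each pair (i,j) satisfies i < j and arr[i] > arr[j].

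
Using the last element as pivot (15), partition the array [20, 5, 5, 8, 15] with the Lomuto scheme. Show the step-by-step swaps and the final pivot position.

Lomuto partition with pivot = 15:

Initial array: [20, 5, 5, 8, 15]

arr[0]=20 > 15: no swap
arr[1]=5 <= 15: swap with position 0, array becomes [5, 20, 5, 8, 15]
arr[2]=5 <= 15: swap with position 1, array becomes [5, 5, 20, 8, 15]
arr[3]=8 <= 15: swap with position 2, array becomes [5, 5, 8, 20, 15]

Place pivot at position 3: [5, 5, 8, 15, 20]
Pivot position: 3

After partitioning with pivot 15, the array becomes [5, 5, 8, 15, 20]. The pivot is placed at index 3. All elements to the left of the pivot are <= 15, and all elements to the right are > 15.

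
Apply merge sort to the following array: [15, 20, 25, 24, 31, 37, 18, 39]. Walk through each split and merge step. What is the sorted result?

Merge sort trace:

Split: [15, 20, 25, 24, 31, 37, 18, 39] -> [15, 20, 25, 24] and [31, 37, 18, 39]
  Split: [15, 20, 25, 24] -> [15, 20] and [25, 24]
    Split: [15, 20] -> [15] and [20]
    Merge: [15] + [20] -> [15, 20]
    Split: [25, 24] -> [25] and [24]
    Merge: [25] + [24] -> [24, 25]
  Merge: [15, 20] + [24, 25] -> [15, 20, 24, 25]
  Split: [31, 37, 18, 39] -> [31, 37] and [18, 39]
    Split: [31, 37] -> [31] and [37]
    Merge: [31] + [37] -> [31, 37]
    Split: [18, 39] -> [18] and [39]
    Merge: [18] + [39] -> [18, 39]
  Merge: [31, 37] + [18, 39] -> [18, 31, 37, 39]
Merge: [15, 20, 24, 25] + [18, 31, 37, 39] -> [15, 18, 20, 24, 25, 31, 37, 39]

Final sorted array: [15, 18, 20, 24, 25, 31, 37, 39]

The merge sort proceeds by recursively splitting the array and merging sorted halves.
After all merges, the sorted array is [15, 18, 20, 24, 25, 31, 37, 39].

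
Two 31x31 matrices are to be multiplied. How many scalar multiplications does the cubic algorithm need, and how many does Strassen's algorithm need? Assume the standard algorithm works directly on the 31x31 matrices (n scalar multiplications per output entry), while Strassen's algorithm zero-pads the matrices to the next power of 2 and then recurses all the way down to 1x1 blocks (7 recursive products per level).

Matrix multiplication for 31x31 matrices:

Strassen's algorithm requires power-of-2 dimensions. Pad 31x31 to 32x32 (next power of 2).

Standard algorithm: 31^3 = 29791 multiplications
Strassen's algorithm: 7^(log2(32)) = 7^5 = 16807 multiplications
Savings: 29791 - 16807 = 12984 multiplications

Standard: 29791 multiplications (31^3). Strassen: 16807 multiplications (7^5, after padding to 32x32). Strassen reduces 8 recursive multiplications to 7 at each level.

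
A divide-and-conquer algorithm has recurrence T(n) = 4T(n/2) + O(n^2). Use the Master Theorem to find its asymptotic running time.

Master Theorem for T(n) = 4T(n/2) + O(n^2):

a = 4, b = 2, c = 2
log_b(a) = log_2(4) = 2.0000

Case 2: c = 2 = log_2(4) = 2.0000
T(n) = O(n^2 log n) = O(n^2 log n)

For T(n) = 4T(n/2) + O(n^2): log_2(4) = 2.0000. This is Case 2 of the Master Theorem (c = log_b(a), equal work at all levels), giving O(n^2 log n).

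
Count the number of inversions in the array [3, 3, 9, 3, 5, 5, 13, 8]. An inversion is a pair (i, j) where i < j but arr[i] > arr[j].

Finding inversions in [3, 3, 9, 3, 5, 5, 13, 8]:

(2, 3): arr[2]=9 > arr[3]=3
(2, 4): arr[2]=9 > arr[4]=5
(2, 5): arr[2]=9 > arr[5]=5
(2, 7): arr[2]=9 > arr[7]=8
(6, 7): arr[6]=13 > arr[7]=8

Total inversions: 5

The array has 5 inversion(s): (2,3), (2,4), (2,5), (2,7), (6,7). Each pair (i,j) satisfies i < j and arr[i] > arr[j].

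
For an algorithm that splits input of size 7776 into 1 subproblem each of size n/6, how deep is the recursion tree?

For divide and conquer with division factor 6:

Problem sizes at each level:
Level 0: 7776
Level 1: 1296
Level 2: 216
Level 3: 36
Level 4: 6
Level 5: 1

The root is level 0 and the size-1 base case is level 5 (the tree spans levels 0 through 5, i.e. 6 levels counting the root), so the depth is the number of divisions: log_6(7776) = 5

The recursion tree depth is log_6(7776) = 5. At each level, the problem size is divided by 6, so it takes 5 divisions to reduce to a base case of size 1. The algorithm makes 1 recursive call at each level.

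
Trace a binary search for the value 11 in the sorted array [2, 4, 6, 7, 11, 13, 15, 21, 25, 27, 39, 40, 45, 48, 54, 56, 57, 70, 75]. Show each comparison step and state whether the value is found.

Binary search for 11 in [2, 4, 6, 7, 11, 13, 15, 21, 25, 27, 39, 40, 45, 48, 54, 56, 57, 70, 75]:

lo=0, hi=18, mid=9, arr[mid]=27 -> 27 > 11, search left half
lo=0, hi=8, mid=4, arr[mid]=11 -> Found target at index 4!

Binary search finds 11 at index 4 after 2 comparisons. The search repeatedly halves the search space by comparing with the middle element.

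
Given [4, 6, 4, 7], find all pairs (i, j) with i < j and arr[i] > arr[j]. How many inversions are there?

Finding inversions in [4, 6, 4, 7]:

(1, 2): arr[1]=6 > arr[2]=4

Total inversions: 1

The array has 1 inversion(s): (1,2). Each pair (i,j) satisfies i < j and arr[i] > arr[j].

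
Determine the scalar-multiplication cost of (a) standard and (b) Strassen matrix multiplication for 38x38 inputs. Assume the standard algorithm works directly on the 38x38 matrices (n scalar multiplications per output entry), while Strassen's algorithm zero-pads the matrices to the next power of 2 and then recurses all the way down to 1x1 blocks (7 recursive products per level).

Matrix multiplication for 38x38 matrices:

Strassen's algorithm requires power-of-2 dimensions. Pad 38x38 to 64x64 (next power of 2).

Standard algorithm: 38^3 = 54872 multiplications
Strassen's algorithm: 7^(log2(64)) = 7^6 = 117649 multiplications
Difference: 54872 - 117649 = -62777 (Strassen uses MORE here due to padding overhead — for small or just-over-power-of-2 n, padding can outweigh the per-level savings)

Standard: 54872 multiplications (38^3). Strassen: 117649 multiplications (7^6, after padding to 64x64). Strassen reduces 8 recursive multiplications to 7 at each level.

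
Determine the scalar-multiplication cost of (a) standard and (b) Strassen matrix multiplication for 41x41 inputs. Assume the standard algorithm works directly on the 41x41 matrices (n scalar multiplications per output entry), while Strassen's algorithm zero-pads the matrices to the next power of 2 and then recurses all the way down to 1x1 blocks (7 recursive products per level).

Matrix multiplication for 41x41 matrices:

Strassen's algorithm requires power-of-2 dimensions. Pad 41x41 to 64x64 (next power of 2).

Standard algorithm: 41^3 = 68921 multiplications
Strassen's algorithm: 7^(log2(64)) = 7^6 = 117649 multiplications
Difference: 68921 - 117649 = -48728 (Strassen uses MORE here due to padding overhead — for small or just-over-power-of-2 n, padding can outweigh the per-level savings)

Standard: 68921 multiplications (41^3). Strassen: 117649 multiplications (7^6, after padding to 64x64). Strassen reduces 8 recursive multiplications to 7 at each level.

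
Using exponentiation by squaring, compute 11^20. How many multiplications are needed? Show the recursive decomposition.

Computing 11^20 by squaring (build up from 11^1; each line after the first costs one multiplication):

11^1 = 11
11^2 = (11^1)^2 = 11^2 = 121
11^4 = (11^2)^2 = 121^2 = 14641
11^5 = 11 * 11^4 = 11 * 14641 = 161051
11^10 = (11^5)^2 = 161051^2 = 25937424601
11^20 = (11^10)^2 = 25937424601^2 = 672749994932560009201

Result: 672749994932560009201
Multiplications needed: 5 (5 lines after 11^1)

11^20 = 672749994932560009201. Using exponentiation by squaring, this requires 5 multiplications. The key idea: if the exponent is even, square the half-power; if odd, multiply by the base once.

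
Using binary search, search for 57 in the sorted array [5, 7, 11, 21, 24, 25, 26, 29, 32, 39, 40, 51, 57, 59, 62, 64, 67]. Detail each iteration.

Binary search for 57 in [5, 7, 11, 21, 24, 25, 26, 29, 32, 39, 40, 51, 57, 59, 62, 64, 67]:

lo=0, hi=16, mid=8, arr[mid]=32 -> 32 < 57, search right half
lo=9, hi=16, mid=12, arr[mid]=57 -> Found target at index 12!

Binary search finds 57 at index 12 after 2 comparisons. The search repeatedly halves the search space by comparing with the middle element.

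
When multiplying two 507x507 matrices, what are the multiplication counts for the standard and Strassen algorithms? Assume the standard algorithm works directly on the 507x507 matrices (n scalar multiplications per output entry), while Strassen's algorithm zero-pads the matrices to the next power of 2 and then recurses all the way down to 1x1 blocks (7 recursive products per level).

Matrix multiplication for 507x507 matrices:

Strassen's algorithm requires power-of-2 dimensions. Pad 507x507 to 512x512 (next power of 2).

Standard algorithm: 507^3 = 130323843 multiplications
Strassen's algorithm: 7^(log2(512)) = 7^9 = 40353607 multiplications
Savings: 130323843 - 40353607 = 89970236 multiplications

Standard: 130323843 multiplications (507^3). Strassen: 40353607 multiplications (7^9, after padding to 512x512). Strassen reduces 8 recursive multiplications to 7 at each level.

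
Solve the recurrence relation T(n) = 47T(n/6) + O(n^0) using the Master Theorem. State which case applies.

Master Theorem for T(n) = 47T(n/6) + O(n^0):

a = 47, b = 6, c = 0
log_b(a) = log_6(47) = 2.1488

Case 1: c = 0 < log_6(47) = 2.1488
T(n) = O(n^(log_6 47))

For T(n) = 47T(n/6) + O(n^0): log_6(47) = 2.1488. This is Case 1 of the Master Theorem (c < log_b(a), work dominated by leaves), giving O(n^(log_6 47)).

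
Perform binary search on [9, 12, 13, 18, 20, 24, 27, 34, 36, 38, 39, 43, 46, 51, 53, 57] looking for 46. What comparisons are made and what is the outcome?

Binary search for 46 in [9, 12, 13, 18, 20, 24, 27, 34, 36, 38, 39, 43, 46, 51, 53, 57]:

lo=0, hi=15, mid=7, arr[mid]=34 -> 34 < 46, search right half
lo=8, hi=15, mid=11, arr[mid]=43 -> 43 < 46, search right half
lo=12, hi=15, mid=13, arr[mid]=51 -> 51 > 46, search left half
lo=12, hi=12, mid=12, arr[mid]=46 -> Found target at index 12!

Binary search finds 46 at index 12 after 4 comparisons. The search repeatedly halves the search space by comparing with the middle element.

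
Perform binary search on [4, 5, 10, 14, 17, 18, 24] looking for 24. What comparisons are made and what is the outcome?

Binary search for 24 in [4, 5, 10, 14, 17, 18, 24]:

lo=0, hi=6, mid=3, arr[mid]=14 -> 14 < 24, search right half
lo=4, hi=6, mid=5, arr[mid]=18 -> 18 < 24, search right half
lo=6, hi=6, mid=6, arr[mid]=24 -> Found target at index 6!

Binary search finds 24 at index 6 after 3 comparisons. The search repeatedly halves the search space by comparing with the middle element.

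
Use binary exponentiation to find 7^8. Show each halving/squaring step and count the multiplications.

Computing 7^8 by squaring (build up from 7^1; each line after the first costs one multiplication):

7^1 = 7
7^2 = (7^1)^2 = 7^2 = 49
7^4 = (7^2)^2 = 49^2 = 2401
7^8 = (7^4)^2 = 2401^2 = 5764801

Result: 5764801
Multiplications needed: 3 (3 lines after 7^1)

7^8 = 5764801. Using exponentiation by squaring, this requires 3 multiplications. The key idea: if the exponent is even, square the half-power; if odd, multiply by the base once.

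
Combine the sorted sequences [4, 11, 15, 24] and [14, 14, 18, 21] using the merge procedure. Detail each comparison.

Merging process:

Compare 4 vs 14: take 4 from left. Merged: [4]
Compare 11 vs 14: take 11 from left. Merged: [4, 11]
Compare 15 vs 14: take 14 from right. Merged: [4, 11, 14]
Compare 15 vs 14: take 14 from right. Merged: [4, 11, 14, 14]
Compare 15 vs 18: take 15 from left. Merged: [4, 11, 14, 14, 15]
Compare 24 vs 18: take 18 from right. Merged: [4, 11, 14, 14, 15, 18]
Compare 24 vs 21: take 21 from right. Merged: [4, 11, 14, 14, 15, 18, 21]
Append remaining from left: [24]. Merged: [4, 11, 14, 14, 15, 18, 21, 24]

Final merged array: [4, 11, 14, 14, 15, 18, 21, 24]
Total comparisons: 7

The merged array is [4, 11, 14, 14, 15, 18, 21, 24], requiring 7 comparisons. The merge step runs in O(n) time where n is the total number of elements.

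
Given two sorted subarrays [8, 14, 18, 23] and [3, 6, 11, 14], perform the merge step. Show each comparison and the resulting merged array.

Merging process:

Compare 8 vs 3: take 3 from right. Merged: [3]
Compare 8 vs 6: take 6 from right. Merged: [3, 6]
Compare 8 vs 11: take 8 from left. Merged: [3, 6, 8]
Compare 14 vs 11: take 11 from right. Merged: [3, 6, 8, 11]
Compare 14 vs 14: take 14 from left. Merged: [3, 6, 8, 11, 14]
Compare 18 vs 14: take 14 from right. Merged: [3, 6, 8, 11, 14, 14]
Append remaining from left: [18, 23]. Merged: [3, 6, 8, 11, 14, 14, 18, 23]

Final merged array: [3, 6, 8, 11, 14, 14, 18, 23]
Total comparisons: 6

The merged array is [3, 6, 8, 11, 14, 14, 18, 23], requiring 6 comparisons. The merge step runs in O(n) time where n is the total number of elements.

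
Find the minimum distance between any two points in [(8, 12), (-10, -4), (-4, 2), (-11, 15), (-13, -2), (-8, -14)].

Computing all pairwise distances among 6 points:

d((8, 12), (-10, -4)) = 24.0832
d((8, 12), (-4, 2)) = 15.6205
d((8, 12), (-11, 15)) = 19.2354
d((8, 12), (-13, -2)) = 25.2389
d((8, 12), (-8, -14)) = 30.5287
d((-10, -4), (-4, 2)) = 8.4853
d((-10, -4), (-11, 15)) = 19.0263
d((-10, -4), (-13, -2)) = 3.6056 <-- minimum
d((-10, -4), (-8, -14)) = 10.198
d((-4, 2), (-11, 15)) = 14.7648
d((-4, 2), (-13, -2)) = 9.8489
d((-4, 2), (-8, -14)) = 16.4924
d((-11, 15), (-13, -2)) = 17.1172
d((-11, 15), (-8, -14)) = 29.1548
d((-13, -2), (-8, -14)) = 13.0

Closest pair: (-10, -4) and (-13, -2) with distance 3.6056

The closest pair is (-10, -4) and (-13, -2) with Euclidean distance 3.6056. For 6 points, brute-force pairwise comparison is shown above. For large n, the divide-and-conquer algorithm (sort by x, recurse on halves, check the dividing strip) achieves O(n log n).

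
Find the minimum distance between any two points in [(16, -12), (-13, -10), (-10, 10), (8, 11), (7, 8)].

Computing all pairwise distances among 5 points:

d((16, -12), (-13, -10)) = 29.0689
d((16, -12), (-10, 10)) = 34.0588
d((16, -12), (8, 11)) = 24.3516
d((16, -12), (7, 8)) = 21.9317
d((-13, -10), (-10, 10)) = 20.2237
d((-13, -10), (8, 11)) = 29.6985
d((-13, -10), (7, 8)) = 26.9072
d((-10, 10), (8, 11)) = 18.0278
d((-10, 10), (7, 8)) = 17.1172
d((8, 11), (7, 8)) = 3.1623 <-- minimum

Closest pair: (8, 11) and (7, 8) with distance 3.1623

The closest pair is (8, 11) and (7, 8) with Euclidean distance 3.1623. For 5 points, brute-force pairwise comparison is shown above. For large n, the divide-and-conquer algorithm (sort by x, recurse on halves, check the dividing strip) achieves O(n log n).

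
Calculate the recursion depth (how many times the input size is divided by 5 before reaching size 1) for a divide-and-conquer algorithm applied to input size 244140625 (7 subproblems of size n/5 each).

For divide and conquer with division factor 5:

Problem sizes at each level:
Level 0: 244140625
Level 1: 48828125
Level 2: 9765625
Level 3: 1953125
Level 4: 390625
Level 5: 78125
Level 6: 15625
Level 7: 3125
Level 8: 625
Level 9: 125
Level 10: 25
Level 11: 5
Level 12: 1

The root is level 0 and the size-1 base case is level 12 (the tree spans levels 0 through 12, i.e. 13 levels counting the root), so the depth is the number of divisions: log_5(244140625) = 12

The recursion tree depth is log_5(244140625) = 12. At each level, the problem size is divided by 5, so it takes 12 divisions to reduce to a base case of size 1. The algorithm makes 7 recursive calls at each level.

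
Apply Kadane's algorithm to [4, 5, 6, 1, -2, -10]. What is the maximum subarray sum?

Using Kadane's algorithm on [4, 5, 6, 1, -2, -10]:

Scanning through the array:
Position 1 (value 5): max_ending_here = 9, max_so_far = 9
Position 2 (value 6): max_ending_here = 15, max_so_far = 15
Position 3 (value 1): max_ending_here = 16, max_so_far = 16
Position 4 (value -2): max_ending_here = 14, max_so_far = 16
Position 5 (value -10): max_ending_here = 4, max_so_far = 16

Maximum subarray: [4, 5, 6, 1]
Maximum sum: 16

The maximum subarray is [4, 5, 6, 1] with sum 16. This subarray runs from index 0 to index 3.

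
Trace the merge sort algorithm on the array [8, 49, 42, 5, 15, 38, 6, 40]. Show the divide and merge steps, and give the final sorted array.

Merge sort trace:

Split: [8, 49, 42, 5, 15, 38, 6, 40] -> [8, 49, 42, 5] and [15, 38, 6, 40]
  Split: [8, 49, 42, 5] -> [8, 49] and [42, 5]
    Split: [8, 49] -> [8] and [49]
    Merge: [8] + [49] -> [8, 49]
    Split: [42, 5] -> [42] and [5]
    Merge: [42] + [5] -> [5, 42]
  Merge: [8, 49] + [5, 42] -> [5, 8, 42, 49]
  Split: [15, 38, 6, 40] -> [15, 38] and [6, 40]
    Split: [15, 38] -> [15] and [38]
    Merge: [15] + [38] -> [15, 38]
    Split: [6, 40] -> [6] and [40]
    Merge: [6] + [40] -> [6, 40]
  Merge: [15, 38] + [6, 40] -> [6, 15, 38, 40]
Merge: [5, 8, 42, 49] + [6, 15, 38, 40] -> [5, 6, 8, 15, 38, 40, 42, 49]

Final sorted array: [5, 6, 8, 15, 38, 40, 42, 49]

The merge sort proceeds by recursively splitting the array and merging sorted halves.
After all merges, the sorted array is [5, 6, 8, 15, 38, 40, 42, 49].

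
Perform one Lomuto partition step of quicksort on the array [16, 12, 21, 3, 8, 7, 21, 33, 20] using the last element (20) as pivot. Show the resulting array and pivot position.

Lomuto partition with pivot = 20:

Initial array: [16, 12, 21, 3, 8, 7, 21, 33, 20]

arr[0]=16 <= 20: swap with position 0, array becomes [16, 12, 21, 3, 8, 7, 21, 33, 20]
arr[1]=12 <= 20: swap with position 1, array becomes [16, 12, 21, 3, 8, 7, 21, 33, 20]
arr[2]=21 > 20: no swap
arr[3]=3 <= 20: swap with position 2, array becomes [16, 12, 3, 21, 8, 7, 21, 33, 20]
arr[4]=8 <= 20: swap with position 3, array becomes [16, 12, 3, 8, 21, 7, 21, 33, 20]
arr[5]=7 <= 20: swap with position 4, array becomes [16, 12, 3, 8, 7, 21, 21, 33, 20]
arr[6]=21 > 20: no swap
arr[7]=33 > 20: no swap

Place pivot at position 5: [16, 12, 3, 8, 7, 20, 21, 33, 21]
Pivot position: 5

After partitioning with pivot 20, the array becomes [16, 12, 3, 8, 7, 20, 21, 33, 21]. The pivot is placed at index 5. All elements to the left of the pivot are <= 20, and all elements to the right are > 20.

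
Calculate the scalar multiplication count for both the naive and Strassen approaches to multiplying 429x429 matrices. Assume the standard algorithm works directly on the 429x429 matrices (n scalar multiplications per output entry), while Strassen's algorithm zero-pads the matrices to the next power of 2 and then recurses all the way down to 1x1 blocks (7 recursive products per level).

Matrix multiplication for 429x429 matrices:

Strassen's algorithm requires power-of-2 dimensions. Pad 429x429 to 512x512 (next power of 2).

Standard algorithm: 429^3 = 78953589 multiplications
Strassen's algorithm: 7^(log2(512)) = 7^9 = 40353607 multiplications
Savings: 78953589 - 40353607 = 38599982 multiplications

Standard: 78953589 multiplications (429^3). Strassen: 40353607 multiplications (7^9, after padding to 512x512). Strassen reduces 8 recursive multiplications to 7 at each level.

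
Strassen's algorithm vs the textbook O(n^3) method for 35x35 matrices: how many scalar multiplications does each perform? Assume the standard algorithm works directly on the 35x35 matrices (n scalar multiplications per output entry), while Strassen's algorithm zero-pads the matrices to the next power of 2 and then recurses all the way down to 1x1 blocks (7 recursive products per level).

Matrix multiplication for 35x35 matrices:

Strassen's algorithm requires power-of-2 dimensions. Pad 35x35 to 64x64 (next power of 2).

Standard algorithm: 35^3 = 42875 multiplications
Strassen's algorithm: 7^(log2(64)) = 7^6 = 117649 multiplications
Difference: 42875 - 117649 = -74774 (Strassen uses MORE here due to padding overhead — for small or just-over-power-of-2 n, padding can outweigh the per-level savings)

Standard: 42875 multiplications (35^3). Strassen: 117649 multiplications (7^6, after padding to 64x64). Strassen reduces 8 recursive multiplications to 7 at each level.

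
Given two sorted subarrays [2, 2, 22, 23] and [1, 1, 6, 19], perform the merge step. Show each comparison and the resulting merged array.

Merging process:

Compare 2 vs 1: take 1 from right. Merged: [1]
Compare 2 vs 1: take 1 from right. Merged: [1, 1]
Compare 2 vs 6: take 2 from left. Merged: [1, 1, 2]
Compare 2 vs 6: take 2 from left. Merged: [1, 1, 2, 2]
Compare 22 vs 6: take 6 from right. Merged: [1, 1, 2, 2, 6]
Compare 22 vs 19: take 19 from right. Merged: [1, 1, 2, 2, 6, 19]
Append remaining from left: [22, 23]. Merged: [1, 1, 2, 2, 6, 19, 22, 23]

Final merged array: [1, 1, 2, 2, 6, 19, 22, 23]
Total comparisons: 6

The merged array is [1, 1, 2, 2, 6, 19, 22, 23], requiring 6 comparisons. The merge step runs in O(n) time where n is the total number of elements.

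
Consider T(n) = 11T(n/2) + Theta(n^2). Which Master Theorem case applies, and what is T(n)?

Master Theorem for T(n) = 11T(n/2) + O(n^2):

a = 11, b = 2, c = 2
log_b(a) = log_2(11) = 3.4594

Case 1: c = 2 < log_2(11) = 3.4594
T(n) = O(n^(log_2 11))

For T(n) = 11T(n/2) + O(n^2): log_2(11) = 3.4594. This is Case 1 of the Master Theorem (c < log_b(a), work dominated by leaves), giving O(n^(log_2 11)).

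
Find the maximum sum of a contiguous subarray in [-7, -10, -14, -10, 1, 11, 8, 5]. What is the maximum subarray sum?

Using Kadane's algorithm on [-7, -10, -14, -10, 1, 11, 8, 5]:

Scanning through the array:
Position 1 (value -10): max_ending_here = -10, max_so_far = -7
Position 2 (value -14): max_ending_here = -14, max_so_far = -7
Position 3 (value -10): max_ending_here = -10, max_so_far = -7
Position 4 (value 1): max_ending_here = 1, max_so_far = 1
Position 5 (value 11): max_ending_here = 12, max_so_far = 12
Position 6 (value 8): max_ending_here = 20, max_so_far = 20
Position 7 (value 5): max_ending_here = 25, max_so_far = 25

Maximum subarray: [1, 11, 8, 5]
Maximum sum: 25

The maximum subarray is [1, 11, 8, 5] with sum 25. This subarray runs from index 4 to index 7.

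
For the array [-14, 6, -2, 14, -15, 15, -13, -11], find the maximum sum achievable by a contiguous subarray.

Using Kadane's algorithm on [-14, 6, -2, 14, -15, 15, -13, -11]:

Scanning through the array:
Position 1 (value 6): max_ending_here = 6, max_so_far = 6
Position 2 (value -2): max_ending_here = 4, max_so_far = 6
Position 3 (value 14): max_ending_here = 18, max_so_far = 18
Position 4 (value -15): max_ending_here = 3, max_so_far = 18
Position 5 (value 15): max_ending_here = 18, max_so_far = 18
Position 6 (value -13): max_ending_here = 5, max_so_far = 18
Position 7 (value -11): max_ending_here = -6, max_so_far = 18

Maximum subarray: [6, -2, 14]
Maximum sum: 18

The maximum subarray is [6, -2, 14] with sum 18. This subarray runs from index 1 to index 3.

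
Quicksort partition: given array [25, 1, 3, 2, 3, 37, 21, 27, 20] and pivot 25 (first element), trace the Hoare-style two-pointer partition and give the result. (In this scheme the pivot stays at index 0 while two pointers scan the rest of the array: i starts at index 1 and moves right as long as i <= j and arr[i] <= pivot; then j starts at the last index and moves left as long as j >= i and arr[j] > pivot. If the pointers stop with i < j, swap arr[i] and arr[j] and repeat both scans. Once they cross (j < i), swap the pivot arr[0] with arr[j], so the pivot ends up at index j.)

Hoare-style two-pointer partition with pivot = 25:

Initial array: [25, 1, 3, 2, 3, 37, 21, 27, 20]

Pointers start at i = 1, j = 8.
i stops at index 5 (arr[5]=37 > 25), j stops at index 8 (arr[8]=20 <= 25): swap arr[5] and arr[8], array becomes [25, 1, 3, 2, 3, 20, 21, 27, 37]
i ends at 7, j ends at 6: the pointers have crossed (j < i), so scanning stops.

Swap pivot arr[0] with arr[6] to place pivot at position 6: [21, 1, 3, 2, 3, 20, 25, 27, 37]
Pivot position: 6

After partitioning with pivot 25, the array becomes [21, 1, 3, 2, 3, 20, 25, 27, 37]. The pivot is placed at index 6. All elements to the left of the pivot are <= 25, and all elements to the right are > 25.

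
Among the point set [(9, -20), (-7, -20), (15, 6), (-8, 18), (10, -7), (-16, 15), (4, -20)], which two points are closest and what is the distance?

Computing all pairwise distances among 7 points:

d((9, -20), (-7, -20)) = 16.0
d((9, -20), (15, 6)) = 26.6833
d((9, -20), (-8, 18)) = 41.6293
d((9, -20), (10, -7)) = 13.0384
d((9, -20), (-16, 15)) = 43.0116
d((9, -20), (4, -20)) = 5.0 <-- minimum
d((-7, -20), (15, 6)) = 34.0588
d((-7, -20), (-8, 18)) = 38.0132
d((-7, -20), (10, -7)) = 21.4009
d((-7, -20), (-16, 15)) = 36.1386
d((-7, -20), (4, -20)) = 11.0
d((15, 6), (-8, 18)) = 25.9422
d((15, 6), (10, -7)) = 13.9284
d((15, 6), (-16, 15)) = 32.28
d((15, 6), (4, -20)) = 28.2312
d((-8, 18), (10, -7)) = 30.8058
d((-8, 18), (-16, 15)) = 8.544
d((-8, 18), (4, -20)) = 39.8497
d((10, -7), (-16, 15)) = 34.0588
d((10, -7), (4, -20)) = 14.3178
d((-16, 15), (4, -20)) = 40.3113

Closest pair: (9, -20) and (4, -20) with distance 5.0

The closest pair is (9, -20) and (4, -20) with Euclidean distance 5.0. For 7 points, brute-force pairwise comparison is shown above. For large n, the divide-and-conquer algorithm (sort by x, recurse on halves, check the dividing strip) achieves O(n log n).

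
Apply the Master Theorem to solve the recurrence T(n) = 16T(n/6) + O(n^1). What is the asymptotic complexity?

Master Theorem for T(n) = 16T(n/6) + O(n^1):

a = 16, b = 6, c = 1
log_b(a) = log_6(16) = 1.5474

Case 1: c = 1 < log_6(16) = 1.5474
T(n) = O(n^(log_6 16))

For T(n) = 16T(n/6) + O(n^1): log_6(16) = 1.5474. This is Case 1 of the Master Theorem (c < log_b(a), work dominated by leaves), giving O(n^(log_6 16)).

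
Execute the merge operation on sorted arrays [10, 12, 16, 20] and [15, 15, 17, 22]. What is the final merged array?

Merging process:

Compare 10 vs 15: take 10 from left. Merged: [10]
Compare 12 vs 15: take 12 from left. Merged: [10, 12]
Compare 16 vs 15: take 15 from right. Merged: [10, 12, 15]
Compare 16 vs 15: take 15 from right. Merged: [10, 12, 15, 15]
Compare 16 vs 17: take 16 from left. Merged: [10, 12, 15, 15, 16]
Compare 20 vs 17: take 17 from right. Merged: [10, 12, 15, 15, 16, 17]
Compare 20 vs 22: take 20 from left. Merged: [10, 12, 15, 15, 16, 17, 20]
Append remaining from right: [22]. Merged: [10, 12, 15, 15, 16, 17, 20, 22]

Final merged array: [10, 12, 15, 15, 16, 17, 20, 22]
Total comparisons: 7

The merged array is [10, 12, 15, 15, 16, 17, 20, 22], requiring 7 comparisons. The merge step runs in O(n) time where n is the total number of elements.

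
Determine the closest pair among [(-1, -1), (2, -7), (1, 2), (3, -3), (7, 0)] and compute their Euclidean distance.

Computing all pairwise distances among 5 points:

d((-1, -1), (2, -7)) = 6.7082
d((-1, -1), (1, 2)) = 3.6056 <-- minimum
d((-1, -1), (3, -3)) = 4.4721
d((-1, -1), (7, 0)) = 8.0623
d((2, -7), (1, 2)) = 9.0554
d((2, -7), (3, -3)) = 4.1231
d((2, -7), (7, 0)) = 8.6023
d((1, 2), (3, -3)) = 5.3852
d((1, 2), (7, 0)) = 6.3246
d((3, -3), (7, 0)) = 5.0

Closest pair: (-1, -1) and (1, 2) with distance 3.6056

The closest pair is (-1, -1) and (1, 2) with Euclidean distance 3.6056. For 5 points, brute-force pairwise comparison is shown above. For large n, the divide-and-conquer algorithm (sort by x, recurse on halves, check the dividing strip) achieves O(n log n).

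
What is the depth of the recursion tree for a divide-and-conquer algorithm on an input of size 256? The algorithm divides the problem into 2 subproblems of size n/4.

For divide and conquer with division factor 4:

Problem sizes at each level:
Level 0: 256
Level 1: 64
Level 2: 16
Level 3: 4
Level 4: 1

The root is level 0 and the size-1 base case is level 4 (the tree spans levels 0 through 4, i.e. 5 levels counting the root), so the depth is the number of divisions: log_4(256) = 4

The recursion tree depth is log_4(256) = 4. At each level, the problem size is divided by 4, so it takes 4 divisions to reduce to a base case of size 1. The algorithm makes 2 recursive calls at each level.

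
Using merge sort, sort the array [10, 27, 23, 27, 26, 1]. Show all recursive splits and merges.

Merge sort trace:

Split: [10, 27, 23, 27, 26, 1] -> [10, 27, 23] and [27, 26, 1]
  Split: [10, 27, 23] -> [10] and [27, 23]
    Split: [27, 23] -> [27] and [23]
    Merge: [27] + [23] -> [23, 27]
  Merge: [10] + [23, 27] -> [10, 23, 27]
  Split: [27, 26, 1] -> [27] and [26, 1]
    Split: [26, 1] -> [26] and [1]
    Merge: [26] + [1] -> [1, 26]
  Merge: [27] + [1, 26] -> [1, 26, 27]
Merge: [10, 23, 27] + [1, 26, 27] -> [1, 10, 23, 26, 27, 27]

Final sorted array: [1, 10, 23, 26, 27, 27]

The merge sort proceeds by recursively splitting the array and merging sorted halves.
After all merges, the sorted array is [1, 10, 23, 26, 27, 27].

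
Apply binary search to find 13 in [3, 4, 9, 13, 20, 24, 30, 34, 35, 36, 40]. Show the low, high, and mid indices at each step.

Binary search for 13 in [3, 4, 9, 13, 20, 24, 30, 34, 35, 36, 40]:

lo=0, hi=10, mid=5, arr[mid]=24 -> 24 > 13, search left half
lo=0, hi=4, mid=2, arr[mid]=9 -> 9 < 13, search right half
lo=3, hi=4, mid=3, arr[mid]=13 -> Found target at index 3!

Binary search finds 13 at index 3 after 3 comparisons. The search repeatedly halves the search space by comparing with the middle element.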